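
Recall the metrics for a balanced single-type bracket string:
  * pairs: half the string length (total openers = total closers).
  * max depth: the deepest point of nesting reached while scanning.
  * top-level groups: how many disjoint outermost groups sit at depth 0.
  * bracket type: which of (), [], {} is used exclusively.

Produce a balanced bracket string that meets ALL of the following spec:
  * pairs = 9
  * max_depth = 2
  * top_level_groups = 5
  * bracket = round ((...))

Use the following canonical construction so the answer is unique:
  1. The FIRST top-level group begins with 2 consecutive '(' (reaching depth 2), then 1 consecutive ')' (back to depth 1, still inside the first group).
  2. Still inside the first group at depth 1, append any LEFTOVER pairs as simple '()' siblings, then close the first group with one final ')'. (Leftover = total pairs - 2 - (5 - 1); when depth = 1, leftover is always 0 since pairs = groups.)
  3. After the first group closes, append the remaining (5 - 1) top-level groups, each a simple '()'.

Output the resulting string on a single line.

Answer: (()()()())()()()()

Derivation:
Spec: pairs=9 depth=2 groups=5
Leftover pairs = 9 - 2 - (5-1) = 3
First group: deep chain of depth 2 + 3 sibling pairs
Remaining 4 groups: simple '()' each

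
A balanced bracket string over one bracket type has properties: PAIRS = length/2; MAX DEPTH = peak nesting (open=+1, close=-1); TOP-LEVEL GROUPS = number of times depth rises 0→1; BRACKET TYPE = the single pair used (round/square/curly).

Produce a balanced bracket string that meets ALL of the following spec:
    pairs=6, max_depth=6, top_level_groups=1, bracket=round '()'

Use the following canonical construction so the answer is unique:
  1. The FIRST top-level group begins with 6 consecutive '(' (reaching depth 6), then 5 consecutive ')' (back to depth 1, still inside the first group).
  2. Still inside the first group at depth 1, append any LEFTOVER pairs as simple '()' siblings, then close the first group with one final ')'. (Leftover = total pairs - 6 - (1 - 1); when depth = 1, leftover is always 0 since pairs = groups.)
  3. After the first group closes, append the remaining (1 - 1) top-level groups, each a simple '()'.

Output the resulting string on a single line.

Spec: pairs=6 depth=6 groups=1
Leftover pairs = 6 - 6 - (1-1) = 0
First group: deep chain of depth 6 + 0 sibling pairs
Remaining 0 groups: simple '()' each

Answer: (((((())))))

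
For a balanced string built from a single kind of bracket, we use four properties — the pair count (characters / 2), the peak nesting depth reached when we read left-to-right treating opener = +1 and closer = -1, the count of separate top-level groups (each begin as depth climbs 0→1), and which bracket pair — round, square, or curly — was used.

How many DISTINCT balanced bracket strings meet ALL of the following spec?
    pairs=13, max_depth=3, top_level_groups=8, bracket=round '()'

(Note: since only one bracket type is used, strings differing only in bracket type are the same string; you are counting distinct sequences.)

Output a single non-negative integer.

Answer: 2192

Derivation:
Spec: pairs=13 depth=3 groups=8
Count(depth <= 3) = 2984
Count(depth <= 2) = 792
Count(depth == 3) = 2984 - 792 = 2192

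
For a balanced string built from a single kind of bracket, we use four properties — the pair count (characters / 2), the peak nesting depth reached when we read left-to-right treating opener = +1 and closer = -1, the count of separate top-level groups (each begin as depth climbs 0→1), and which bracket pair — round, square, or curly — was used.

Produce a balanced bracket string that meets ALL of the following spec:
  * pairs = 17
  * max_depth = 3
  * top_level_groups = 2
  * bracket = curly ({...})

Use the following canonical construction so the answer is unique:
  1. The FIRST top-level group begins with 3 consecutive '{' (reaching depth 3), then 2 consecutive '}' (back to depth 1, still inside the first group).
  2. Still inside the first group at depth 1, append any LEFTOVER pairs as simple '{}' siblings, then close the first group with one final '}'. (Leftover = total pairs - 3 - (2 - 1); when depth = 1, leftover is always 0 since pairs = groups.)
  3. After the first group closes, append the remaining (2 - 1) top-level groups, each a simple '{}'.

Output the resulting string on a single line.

Answer: {{{}}{}{}{}{}{}{}{}{}{}{}{}{}{}}{}

Derivation:
Spec: pairs=17 depth=3 groups=2
Leftover pairs = 17 - 3 - (2-1) = 13
First group: deep chain of depth 3 + 13 sibling pairs
Remaining 1 groups: simple '{}' each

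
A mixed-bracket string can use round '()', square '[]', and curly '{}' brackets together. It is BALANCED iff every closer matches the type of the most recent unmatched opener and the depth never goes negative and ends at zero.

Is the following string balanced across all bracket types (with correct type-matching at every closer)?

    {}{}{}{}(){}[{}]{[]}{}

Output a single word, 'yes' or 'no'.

pos 0: push '{'; stack = {
pos 1: '}' matches '{'; pop; stack = (empty)
pos 2: push '{'; stack = {
pos 3: '}' matches '{'; pop; stack = (empty)
pos 4: push '{'; stack = {
pos 5: '}' matches '{'; pop; stack = (empty)
pos 6: push '{'; stack = {
pos 7: '}' matches '{'; pop; stack = (empty)
pos 8: push '('; stack = (
pos 9: ')' matches '('; pop; stack = (empty)
pos 10: push '{'; stack = {
pos 11: '}' matches '{'; pop; stack = (empty)
pos 12: push '['; stack = [
pos 13: push '{'; stack = [{
pos 14: '}' matches '{'; pop; stack = [
pos 15: ']' matches '['; pop; stack = (empty)
pos 16: push '{'; stack = {
pos 17: push '['; stack = {[
pos 18: ']' matches '['; pop; stack = {
pos 19: '}' matches '{'; pop; stack = (empty)
pos 20: push '{'; stack = {
pos 21: '}' matches '{'; pop; stack = (empty)
end: stack empty → VALID
Verdict: properly nested → yes

Answer: yes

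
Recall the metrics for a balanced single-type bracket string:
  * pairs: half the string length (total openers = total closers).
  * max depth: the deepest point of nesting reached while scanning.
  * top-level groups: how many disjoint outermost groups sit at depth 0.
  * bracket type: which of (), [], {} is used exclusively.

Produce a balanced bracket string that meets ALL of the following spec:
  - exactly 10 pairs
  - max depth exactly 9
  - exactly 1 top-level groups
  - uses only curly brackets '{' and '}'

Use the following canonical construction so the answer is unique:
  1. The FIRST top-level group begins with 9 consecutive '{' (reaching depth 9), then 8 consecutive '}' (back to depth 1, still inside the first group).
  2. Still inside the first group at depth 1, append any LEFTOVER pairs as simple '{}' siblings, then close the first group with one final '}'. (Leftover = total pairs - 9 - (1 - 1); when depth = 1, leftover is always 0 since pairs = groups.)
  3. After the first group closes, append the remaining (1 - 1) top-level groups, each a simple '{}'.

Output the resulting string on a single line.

Answer: {{{{{{{{{}}}}}}}}{}}

Derivation:
Spec: pairs=10 depth=9 groups=1
Leftover pairs = 10 - 9 - (1-1) = 1
First group: deep chain of depth 9 + 1 sibling pairs
Remaining 0 groups: simple '{}' each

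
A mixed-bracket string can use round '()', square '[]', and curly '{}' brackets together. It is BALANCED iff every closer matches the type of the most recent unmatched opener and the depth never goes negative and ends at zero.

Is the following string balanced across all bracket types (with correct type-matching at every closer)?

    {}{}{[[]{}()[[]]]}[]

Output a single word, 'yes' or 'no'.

Answer: yes

Derivation:
pos 0: push '{'; stack = {
pos 1: '}' matches '{'; pop; stack = (empty)
pos 2: push '{'; stack = {
pos 3: '}' matches '{'; pop; stack = (empty)
pos 4: push '{'; stack = {
pos 5: push '['; stack = {[
pos 6: push '['; stack = {[[
pos 7: ']' matches '['; pop; stack = {[
pos 8: push '{'; stack = {[{
pos 9: '}' matches '{'; pop; stack = {[
pos 10: push '('; stack = {[(
pos 11: ')' matches '('; pop; stack = {[
pos 12: push '['; stack = {[[
pos 13: push '['; stack = {[[[
pos 14: ']' matches '['; pop; stack = {[[
pos 15: ']' matches '['; pop; stack = {[
pos 16: ']' matches '['; pop; stack = {
pos 17: '}' matches '{'; pop; stack = (empty)
pos 18: push '['; stack = [
pos 19: ']' matches '['; pop; stack = (empty)
end: stack empty → VALID
Verdict: properly nested → yes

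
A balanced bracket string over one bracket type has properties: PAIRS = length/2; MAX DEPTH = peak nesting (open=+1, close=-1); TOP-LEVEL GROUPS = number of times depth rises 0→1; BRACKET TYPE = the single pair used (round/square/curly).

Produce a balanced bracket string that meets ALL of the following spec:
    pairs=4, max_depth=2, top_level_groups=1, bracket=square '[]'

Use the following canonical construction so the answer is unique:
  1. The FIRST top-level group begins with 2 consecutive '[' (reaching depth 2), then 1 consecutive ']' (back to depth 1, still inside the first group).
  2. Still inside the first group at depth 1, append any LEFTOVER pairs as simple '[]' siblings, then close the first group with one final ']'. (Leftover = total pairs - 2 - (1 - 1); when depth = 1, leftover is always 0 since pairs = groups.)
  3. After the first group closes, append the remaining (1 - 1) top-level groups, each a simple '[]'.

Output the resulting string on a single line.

Answer: [[][][]]

Derivation:
Spec: pairs=4 depth=2 groups=1
Leftover pairs = 4 - 2 - (1-1) = 2
First group: deep chain of depth 2 + 2 sibling pairs
Remaining 0 groups: simple '[]' each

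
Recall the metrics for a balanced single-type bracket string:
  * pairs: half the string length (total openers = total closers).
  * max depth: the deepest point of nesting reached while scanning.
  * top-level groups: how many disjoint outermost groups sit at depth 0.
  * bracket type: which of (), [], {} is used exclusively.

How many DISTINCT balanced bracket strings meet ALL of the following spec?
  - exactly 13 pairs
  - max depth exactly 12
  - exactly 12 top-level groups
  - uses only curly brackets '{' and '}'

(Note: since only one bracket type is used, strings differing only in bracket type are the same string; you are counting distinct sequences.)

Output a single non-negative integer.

Spec: pairs=13 depth=12 groups=12
Count(depth <= 12) = 12
Count(depth <= 11) = 12
Count(depth == 12) = 12 - 12 = 0

Answer: 0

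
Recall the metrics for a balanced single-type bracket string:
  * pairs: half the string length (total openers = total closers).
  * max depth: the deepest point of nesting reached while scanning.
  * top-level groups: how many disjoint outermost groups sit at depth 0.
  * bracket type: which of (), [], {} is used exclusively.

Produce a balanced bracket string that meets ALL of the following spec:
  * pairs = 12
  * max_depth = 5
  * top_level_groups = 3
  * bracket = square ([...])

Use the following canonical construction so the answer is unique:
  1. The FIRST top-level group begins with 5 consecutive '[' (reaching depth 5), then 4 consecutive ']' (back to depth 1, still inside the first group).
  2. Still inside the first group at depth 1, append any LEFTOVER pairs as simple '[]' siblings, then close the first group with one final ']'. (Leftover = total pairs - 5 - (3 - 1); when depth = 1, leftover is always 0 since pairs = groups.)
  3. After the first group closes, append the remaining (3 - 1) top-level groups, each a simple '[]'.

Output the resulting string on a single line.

Answer: [[[[[]]]][][][][][]][][]

Derivation:
Spec: pairs=12 depth=5 groups=3
Leftover pairs = 12 - 5 - (3-1) = 5
First group: deep chain of depth 5 + 5 sibling pairs
Remaining 2 groups: simple '[]' each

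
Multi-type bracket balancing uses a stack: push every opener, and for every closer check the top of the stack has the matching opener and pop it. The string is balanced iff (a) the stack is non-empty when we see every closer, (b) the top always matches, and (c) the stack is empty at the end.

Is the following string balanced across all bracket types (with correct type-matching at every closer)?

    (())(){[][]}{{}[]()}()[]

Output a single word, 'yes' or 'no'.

Answer: yes

Derivation:
pos 0: push '('; stack = (
pos 1: push '('; stack = ((
pos 2: ')' matches '('; pop; stack = (
pos 3: ')' matches '('; pop; stack = (empty)
pos 4: push '('; stack = (
pos 5: ')' matches '('; pop; stack = (empty)
pos 6: push '{'; stack = {
pos 7: push '['; stack = {[
pos 8: ']' matches '['; pop; stack = {
pos 9: push '['; stack = {[
pos 10: ']' matches '['; pop; stack = {
pos 11: '}' matches '{'; pop; stack = (empty)
pos 12: push '{'; stack = {
pos 13: push '{'; stack = {{
pos 14: '}' matches '{'; pop; stack = {
pos 15: push '['; stack = {[
pos 16: ']' matches '['; pop; stack = {
pos 17: push '('; stack = {(
pos 18: ')' matches '('; pop; stack = {
pos 19: '}' matches '{'; pop; stack = (empty)
pos 20: push '('; stack = (
pos 21: ')' matches '('; pop; stack = (empty)
pos 22: push '['; stack = [
pos 23: ']' matches '['; pop; stack = (empty)
end: stack empty → VALID
Verdict: properly nested → yes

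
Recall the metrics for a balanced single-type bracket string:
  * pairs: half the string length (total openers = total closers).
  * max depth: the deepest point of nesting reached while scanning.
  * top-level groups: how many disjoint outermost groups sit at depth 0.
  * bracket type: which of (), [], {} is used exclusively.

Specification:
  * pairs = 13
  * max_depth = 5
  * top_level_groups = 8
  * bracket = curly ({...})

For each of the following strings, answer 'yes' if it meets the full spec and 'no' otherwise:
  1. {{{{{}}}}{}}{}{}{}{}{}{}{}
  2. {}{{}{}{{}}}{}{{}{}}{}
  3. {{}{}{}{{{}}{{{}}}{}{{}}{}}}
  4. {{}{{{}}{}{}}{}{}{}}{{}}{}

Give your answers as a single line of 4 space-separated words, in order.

String 1 '{{{{{}}}}{}}{}{}{}{}{}{}{}': depth seq [1 2 3 4 5 4 3 2 1 2 1 0 1 0 1 0 1 0 1 0 1 0 1 0 1 0]
  -> pairs=13 depth=5 groups=8 -> yes
String 2 '{}{{}{}{{}}}{}{{}{}}{}': depth seq [1 0 1 2 1 2 1 2 3 2 1 0 1 0 1 2 1 2 1 0 1 0]
  -> pairs=11 depth=3 groups=5 -> no
String 3 '{{}{}{}{{{}}{{{}}}{}{{}}{}}}': depth seq [1 2 1 2 1 2 1 2 3 4 3 2 3 4 5 4 3 2 3 2 3 4 3 2 3 2 1 0]
  -> pairs=14 depth=5 groups=1 -> no
String 4 '{{}{{{}}{}{}}{}{}{}}{{}}{}': depth seq [1 2 1 2 3 4 3 2 3 2 3 2 1 2 1 2 1 2 1 0 1 2 1 0 1 0]
  -> pairs=13 depth=4 groups=3 -> no

Answer: yes no no no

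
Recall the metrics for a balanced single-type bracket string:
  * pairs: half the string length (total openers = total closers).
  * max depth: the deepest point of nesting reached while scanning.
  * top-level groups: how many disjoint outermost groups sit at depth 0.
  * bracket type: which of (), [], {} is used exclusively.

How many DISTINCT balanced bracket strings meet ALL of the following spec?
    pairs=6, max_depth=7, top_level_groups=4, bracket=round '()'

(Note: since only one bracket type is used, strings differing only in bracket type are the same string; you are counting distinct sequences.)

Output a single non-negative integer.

Answer: 0

Derivation:
Spec: pairs=6 depth=7 groups=4
Count(depth <= 7) = 14
Count(depth <= 6) = 14
Count(depth == 7) = 14 - 14 = 0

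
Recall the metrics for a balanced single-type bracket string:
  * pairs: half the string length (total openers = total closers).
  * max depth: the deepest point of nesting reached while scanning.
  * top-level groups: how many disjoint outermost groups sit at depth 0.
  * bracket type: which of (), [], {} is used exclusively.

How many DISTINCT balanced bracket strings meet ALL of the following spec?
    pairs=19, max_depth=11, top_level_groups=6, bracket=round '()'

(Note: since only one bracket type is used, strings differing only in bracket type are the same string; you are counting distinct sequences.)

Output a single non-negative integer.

Spec: pairs=19 depth=11 groups=6
Count(depth <= 11) = 65130126
Count(depth <= 10) = 65110974
Count(depth == 11) = 65130126 - 65110974 = 19152

Answer: 19152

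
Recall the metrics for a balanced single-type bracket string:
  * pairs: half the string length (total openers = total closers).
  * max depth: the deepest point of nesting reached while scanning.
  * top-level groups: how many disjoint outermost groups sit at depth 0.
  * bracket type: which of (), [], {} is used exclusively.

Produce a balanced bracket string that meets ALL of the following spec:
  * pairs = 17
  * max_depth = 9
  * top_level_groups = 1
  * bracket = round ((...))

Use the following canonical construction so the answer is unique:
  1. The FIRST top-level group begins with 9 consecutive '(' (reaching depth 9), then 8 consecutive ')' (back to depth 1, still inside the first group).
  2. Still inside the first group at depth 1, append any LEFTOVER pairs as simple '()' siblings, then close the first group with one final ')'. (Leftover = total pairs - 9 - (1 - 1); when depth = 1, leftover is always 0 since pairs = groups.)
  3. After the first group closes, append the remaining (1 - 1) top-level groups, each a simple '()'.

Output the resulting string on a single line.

Answer: ((((((((())))))))()()()()()()()())

Derivation:
Spec: pairs=17 depth=9 groups=1
Leftover pairs = 17 - 9 - (1-1) = 8
First group: deep chain of depth 9 + 8 sibling pairs
Remaining 0 groups: simple '()' each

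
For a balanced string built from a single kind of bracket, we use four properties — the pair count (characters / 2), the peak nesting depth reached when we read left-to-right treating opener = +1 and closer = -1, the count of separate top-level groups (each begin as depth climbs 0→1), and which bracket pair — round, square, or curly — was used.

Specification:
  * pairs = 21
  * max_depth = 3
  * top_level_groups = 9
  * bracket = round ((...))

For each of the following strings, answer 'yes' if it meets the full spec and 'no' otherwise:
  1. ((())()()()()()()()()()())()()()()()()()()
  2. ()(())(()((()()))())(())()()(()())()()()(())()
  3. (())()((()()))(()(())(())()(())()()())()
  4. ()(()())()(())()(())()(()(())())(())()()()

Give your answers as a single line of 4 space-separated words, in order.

Answer: yes no no no

Derivation:
String 1 '((())()()()()()()()()()())()()()()()()()()': depth seq [1 2 3 2 1 2 1 2 1 2 1 2 1 2 1 2 1 2 1 2 1 2 1 2 1 0 1 0 1 0 1 0 1 0 1 0 1 0 1 0 1 0]
  -> pairs=21 depth=3 groups=9 -> yes
String 2 '()(())(()((()()))())(())()()(()())()()()(())()': depth seq [1 0 1 2 1 0 1 2 1 2 3 4 3 4 3 2 1 2 1 0 1 2 1 0 1 0 1 0 1 2 1 2 1 0 1 0 1 0 1 0 1 2 1 0 1 0]
  -> pairs=23 depth=4 groups=12 -> no
String 3 '(())()((()()))(()(())(())()(())()()())()': depth seq [1 2 1 0 1 0 1 2 3 2 3 2 1 0 1 2 1 2 3 2 1 2 3 2 1 2 1 2 3 2 1 2 1 2 1 2 1 0 1 0]
  -> pairs=20 depth=3 groups=5 -> no
String 4 '()(()())()(())()(())()(()(())())(())()()()': depth seq [1 0 1 2 1 2 1 0 1 0 1 2 1 0 1 0 1 2 1 0 1 0 1 2 1 2 3 2 1 2 1 0 1 2 1 0 1 0 1 0 1 0]
  -> pairs=21 depth=3 groups=12 -> no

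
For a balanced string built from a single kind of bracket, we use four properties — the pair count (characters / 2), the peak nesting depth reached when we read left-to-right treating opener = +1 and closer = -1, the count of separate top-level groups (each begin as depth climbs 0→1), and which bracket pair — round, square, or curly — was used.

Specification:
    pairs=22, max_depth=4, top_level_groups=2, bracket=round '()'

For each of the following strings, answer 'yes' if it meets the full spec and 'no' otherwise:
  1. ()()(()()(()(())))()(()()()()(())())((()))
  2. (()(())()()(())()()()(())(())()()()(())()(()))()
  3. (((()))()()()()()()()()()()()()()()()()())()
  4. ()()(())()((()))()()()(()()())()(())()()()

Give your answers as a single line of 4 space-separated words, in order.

String 1 '()()(()()(()(())))()(()()()()(())())((()))': depth seq [1 0 1 0 1 2 1 2 1 2 3 2 3 4 3 2 1 0 1 0 1 2 1 2 1 2 1 2 1 2 3 2 1 2 1 0 1 2 3 2 1 0]
  -> pairs=21 depth=4 groups=6 -> no
String 2 '(()(())()()(())()()()(())(())()()()(())()(()))()': depth seq [1 2 1 2 3 2 1 2 1 2 1 2 3 2 1 2 1 2 1 2 1 2 3 2 1 2 3 2 1 2 1 2 1 2 1 2 3 2 1 2 1 2 3 2 1 0 1 0]
  -> pairs=24 depth=3 groups=2 -> no
String 3 '(((()))()()()()()()()()()()()()()()()()())()': depth seq [1 2 3 4 3 2 1 2 1 2 1 2 1 2 1 2 1 2 1 2 1 2 1 2 1 2 1 2 1 2 1 2 1 2 1 2 1 2 1 2 1 0 1 0]
  -> pairs=22 depth=4 groups=2 -> yes
String 4 '()()(())()((()))()()()(()()())()(())()()()': depth seq [1 0 1 0 1 2 1 0 1 0 1 2 3 2 1 0 1 0 1 0 1 0 1 2 1 2 1 2 1 0 1 0 1 2 1 0 1 0 1 0 1 0]
  -> pairs=21 depth=3 groups=14 -> no

Answer: no no yes no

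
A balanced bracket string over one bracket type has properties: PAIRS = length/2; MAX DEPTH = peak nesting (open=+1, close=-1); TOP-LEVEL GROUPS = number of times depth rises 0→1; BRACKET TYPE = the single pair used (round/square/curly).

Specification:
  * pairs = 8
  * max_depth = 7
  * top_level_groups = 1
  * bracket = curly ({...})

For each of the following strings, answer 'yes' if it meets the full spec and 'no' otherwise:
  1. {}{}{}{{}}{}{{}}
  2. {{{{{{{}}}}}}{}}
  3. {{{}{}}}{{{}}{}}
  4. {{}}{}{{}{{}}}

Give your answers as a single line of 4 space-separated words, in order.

Answer: no yes no no

Derivation:
String 1 '{}{}{}{{}}{}{{}}': depth seq [1 0 1 0 1 0 1 2 1 0 1 0 1 2 1 0]
  -> pairs=8 depth=2 groups=6 -> no
String 2 '{{{{{{{}}}}}}{}}': depth seq [1 2 3 4 5 6 7 6 5 4 3 2 1 2 1 0]
  -> pairs=8 depth=7 groups=1 -> yes
String 3 '{{{}{}}}{{{}}{}}': depth seq [1 2 3 2 3 2 1 0 1 2 3 2 1 2 1 0]
  -> pairs=8 depth=3 groups=2 -> no
String 4 '{{}}{}{{}{{}}}': depth seq [1 2 1 0 1 0 1 2 1 2 3 2 1 0]
  -> pairs=7 depth=3 groups=3 -> no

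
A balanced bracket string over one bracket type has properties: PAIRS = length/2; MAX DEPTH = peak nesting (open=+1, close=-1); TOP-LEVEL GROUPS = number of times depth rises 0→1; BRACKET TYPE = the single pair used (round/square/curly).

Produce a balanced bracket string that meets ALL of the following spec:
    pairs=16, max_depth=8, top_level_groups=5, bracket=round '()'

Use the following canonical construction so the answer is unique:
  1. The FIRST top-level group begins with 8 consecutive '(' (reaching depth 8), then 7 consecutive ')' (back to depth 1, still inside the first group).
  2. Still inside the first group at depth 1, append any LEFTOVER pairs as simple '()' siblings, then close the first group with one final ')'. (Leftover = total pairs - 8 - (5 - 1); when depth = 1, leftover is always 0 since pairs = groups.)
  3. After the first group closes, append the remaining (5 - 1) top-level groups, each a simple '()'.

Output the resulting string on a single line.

Answer: (((((((()))))))()()()())()()()()

Derivation:
Spec: pairs=16 depth=8 groups=5
Leftover pairs = 16 - 8 - (5-1) = 4
First group: deep chain of depth 8 + 4 sibling pairs
Remaining 4 groups: simple '()' each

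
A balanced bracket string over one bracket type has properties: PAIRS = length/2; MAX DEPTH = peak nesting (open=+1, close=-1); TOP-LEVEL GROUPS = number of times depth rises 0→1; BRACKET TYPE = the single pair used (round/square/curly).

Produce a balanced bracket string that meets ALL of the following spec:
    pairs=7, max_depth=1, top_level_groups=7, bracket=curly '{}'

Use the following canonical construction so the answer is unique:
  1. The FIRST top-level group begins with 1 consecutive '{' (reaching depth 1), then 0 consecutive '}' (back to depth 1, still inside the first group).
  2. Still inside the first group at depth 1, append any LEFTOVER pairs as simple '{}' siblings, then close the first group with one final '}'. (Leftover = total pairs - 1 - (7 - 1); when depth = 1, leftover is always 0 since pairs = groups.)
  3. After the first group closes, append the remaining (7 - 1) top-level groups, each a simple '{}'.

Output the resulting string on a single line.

Answer: {}{}{}{}{}{}{}

Derivation:
Spec: pairs=7 depth=1 groups=7
Leftover pairs = 7 - 1 - (7-1) = 0
First group: deep chain of depth 1 + 0 sibling pairs
Remaining 6 groups: simple '{}' each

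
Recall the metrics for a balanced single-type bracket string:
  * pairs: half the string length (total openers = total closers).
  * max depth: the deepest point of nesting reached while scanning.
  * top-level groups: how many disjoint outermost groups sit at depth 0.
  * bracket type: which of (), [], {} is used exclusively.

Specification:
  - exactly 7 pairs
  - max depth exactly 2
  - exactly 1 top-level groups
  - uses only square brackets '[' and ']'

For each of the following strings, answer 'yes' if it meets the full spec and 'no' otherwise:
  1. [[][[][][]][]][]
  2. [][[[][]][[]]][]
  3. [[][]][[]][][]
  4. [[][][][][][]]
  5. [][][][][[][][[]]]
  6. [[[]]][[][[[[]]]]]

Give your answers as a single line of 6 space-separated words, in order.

Answer: no no no yes no no

Derivation:
String 1 '[[][[][][]][]][]': depth seq [1 2 1 2 3 2 3 2 3 2 1 2 1 0 1 0]
  -> pairs=8 depth=3 groups=2 -> no
String 2 '[][[[][]][[]]][]': depth seq [1 0 1 2 3 2 3 2 1 2 3 2 1 0 1 0]
  -> pairs=8 depth=3 groups=3 -> no
String 3 '[[][]][[]][][]': depth seq [1 2 1 2 1 0 1 2 1 0 1 0 1 0]
  -> pairs=7 depth=2 groups=4 -> no
String 4 '[[][][][][][]]': depth seq [1 2 1 2 1 2 1 2 1 2 1 2 1 0]
  -> pairs=7 depth=2 groups=1 -> yes
String 5 '[][][][][[][][[]]]': depth seq [1 0 1 0 1 0 1 0 1 2 1 2 1 2 3 2 1 0]
  -> pairs=9 depth=3 groups=5 -> no
String 6 '[[[]]][[][[[[]]]]]': depth seq [1 2 3 2 1 0 1 2 1 2 3 4 5 4 3 2 1 0]
  -> pairs=9 depth=5 groups=2 -> no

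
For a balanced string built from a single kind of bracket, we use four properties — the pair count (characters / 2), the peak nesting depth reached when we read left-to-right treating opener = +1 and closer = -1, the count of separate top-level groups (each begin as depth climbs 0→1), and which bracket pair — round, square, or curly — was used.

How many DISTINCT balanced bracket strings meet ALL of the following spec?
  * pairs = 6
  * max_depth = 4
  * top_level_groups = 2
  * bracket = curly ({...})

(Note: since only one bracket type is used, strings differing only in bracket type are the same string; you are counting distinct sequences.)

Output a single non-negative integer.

Spec: pairs=6 depth=4 groups=2
Count(depth <= 4) = 40
Count(depth <= 3) = 28
Count(depth == 4) = 40 - 28 = 12

Answer: 12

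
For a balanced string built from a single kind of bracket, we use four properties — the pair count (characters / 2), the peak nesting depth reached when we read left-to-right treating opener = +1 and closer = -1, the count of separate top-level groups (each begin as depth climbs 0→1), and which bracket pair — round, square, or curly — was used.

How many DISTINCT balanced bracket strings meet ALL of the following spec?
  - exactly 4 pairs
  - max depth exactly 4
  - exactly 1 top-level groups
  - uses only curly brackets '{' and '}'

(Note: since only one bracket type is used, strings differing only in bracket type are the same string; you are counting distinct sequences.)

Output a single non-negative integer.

Spec: pairs=4 depth=4 groups=1
Count(depth <= 4) = 5
Count(depth <= 3) = 4
Count(depth == 4) = 5 - 4 = 1

Answer: 1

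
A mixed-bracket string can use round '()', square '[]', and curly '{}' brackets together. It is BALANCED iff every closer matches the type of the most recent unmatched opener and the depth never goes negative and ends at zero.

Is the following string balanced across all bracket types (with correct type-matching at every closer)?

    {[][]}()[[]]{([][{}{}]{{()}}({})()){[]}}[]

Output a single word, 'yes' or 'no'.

Answer: yes

Derivation:
pos 0: push '{'; stack = {
pos 1: push '['; stack = {[
pos 2: ']' matches '['; pop; stack = {
pos 3: push '['; stack = {[
pos 4: ']' matches '['; pop; stack = {
pos 5: '}' matches '{'; pop; stack = (empty)
pos 6: push '('; stack = (
pos 7: ')' matches '('; pop; stack = (empty)
pos 8: push '['; stack = [
pos 9: push '['; stack = [[
pos 10: ']' matches '['; pop; stack = [
pos 11: ']' matches '['; pop; stack = (empty)
pos 12: push '{'; stack = {
pos 13: push '('; stack = {(
pos 14: push '['; stack = {([
pos 15: ']' matches '['; pop; stack = {(
pos 16: push '['; stack = {([
pos 17: push '{'; stack = {([{
pos 18: '}' matches '{'; pop; stack = {([
pos 19: push '{'; stack = {([{
pos 20: '}' matches '{'; pop; stack = {([
pos 21: ']' matches '['; pop; stack = {(
pos 22: push '{'; stack = {({
pos 23: push '{'; stack = {({{
pos 24: push '('; stack = {({{(
pos 25: ')' matches '('; pop; stack = {({{
pos 26: '}' matches '{'; pop; stack = {({
pos 27: '}' matches '{'; pop; stack = {(
pos 28: push '('; stack = {((
pos 29: push '{'; stack = {(({
pos 30: '}' matches '{'; pop; stack = {((
pos 31: ')' matches '('; pop; stack = {(
pos 32: push '('; stack = {((
pos 33: ')' matches '('; pop; stack = {(
pos 34: ')' matches '('; pop; stack = {
pos 35: push '{'; stack = {{
pos 36: push '['; stack = {{[
pos 37: ']' matches '['; pop; stack = {{
pos 38: '}' matches '{'; pop; stack = {
pos 39: '}' matches '{'; pop; stack = (empty)
pos 40: push '['; stack = [
pos 41: ']' matches '['; pop; stack = (empty)
end: stack empty → VALID
Verdict: properly nested → yes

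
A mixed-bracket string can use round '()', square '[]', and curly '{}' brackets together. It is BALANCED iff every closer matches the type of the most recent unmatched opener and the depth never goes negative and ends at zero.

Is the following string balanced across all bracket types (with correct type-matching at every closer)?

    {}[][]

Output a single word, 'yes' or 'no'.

pos 0: push '{'; stack = {
pos 1: '}' matches '{'; pop; stack = (empty)
pos 2: push '['; stack = [
pos 3: ']' matches '['; pop; stack = (empty)
pos 4: push '['; stack = [
pos 5: ']' matches '['; pop; stack = (empty)
end: stack empty → VALID
Verdict: properly nested → yes

Answer: yes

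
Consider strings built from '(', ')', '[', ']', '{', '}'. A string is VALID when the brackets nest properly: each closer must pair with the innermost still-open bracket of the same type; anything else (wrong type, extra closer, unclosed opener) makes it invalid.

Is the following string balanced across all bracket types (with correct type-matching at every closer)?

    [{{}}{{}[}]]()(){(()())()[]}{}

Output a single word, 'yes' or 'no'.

pos 0: push '['; stack = [
pos 1: push '{'; stack = [{
pos 2: push '{'; stack = [{{
pos 3: '}' matches '{'; pop; stack = [{
pos 4: '}' matches '{'; pop; stack = [
pos 5: push '{'; stack = [{
pos 6: push '{'; stack = [{{
pos 7: '}' matches '{'; pop; stack = [{
pos 8: push '['; stack = [{[
pos 9: saw closer '}' but top of stack is '[' (expected ']') → INVALID
Verdict: type mismatch at position 9: '}' closes '[' → no

Answer: no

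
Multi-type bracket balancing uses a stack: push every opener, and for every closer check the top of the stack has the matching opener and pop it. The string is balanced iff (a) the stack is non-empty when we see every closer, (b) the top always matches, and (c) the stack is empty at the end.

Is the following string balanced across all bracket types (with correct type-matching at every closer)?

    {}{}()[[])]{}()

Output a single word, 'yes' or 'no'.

pos 0: push '{'; stack = {
pos 1: '}' matches '{'; pop; stack = (empty)
pos 2: push '{'; stack = {
pos 3: '}' matches '{'; pop; stack = (empty)
pos 4: push '('; stack = (
pos 5: ')' matches '('; pop; stack = (empty)
pos 6: push '['; stack = [
pos 7: push '['; stack = [[
pos 8: ']' matches '['; pop; stack = [
pos 9: saw closer ')' but top of stack is '[' (expected ']') → INVALID
Verdict: type mismatch at position 9: ')' closes '[' → no

Answer: no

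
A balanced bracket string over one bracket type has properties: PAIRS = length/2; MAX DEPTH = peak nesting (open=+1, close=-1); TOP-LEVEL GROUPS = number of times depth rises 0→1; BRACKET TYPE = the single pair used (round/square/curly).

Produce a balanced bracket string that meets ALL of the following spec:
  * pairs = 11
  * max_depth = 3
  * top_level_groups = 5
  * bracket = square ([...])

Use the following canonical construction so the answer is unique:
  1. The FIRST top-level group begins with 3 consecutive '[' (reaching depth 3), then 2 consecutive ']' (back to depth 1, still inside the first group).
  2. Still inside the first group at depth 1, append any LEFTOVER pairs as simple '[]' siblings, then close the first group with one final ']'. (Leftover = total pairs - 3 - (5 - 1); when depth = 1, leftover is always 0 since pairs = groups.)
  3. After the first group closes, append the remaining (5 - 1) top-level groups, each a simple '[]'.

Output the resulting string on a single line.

Spec: pairs=11 depth=3 groups=5
Leftover pairs = 11 - 3 - (5-1) = 4
First group: deep chain of depth 3 + 4 sibling pairs
Remaining 4 groups: simple '[]' each

Answer: [[[]][][][][]][][][][]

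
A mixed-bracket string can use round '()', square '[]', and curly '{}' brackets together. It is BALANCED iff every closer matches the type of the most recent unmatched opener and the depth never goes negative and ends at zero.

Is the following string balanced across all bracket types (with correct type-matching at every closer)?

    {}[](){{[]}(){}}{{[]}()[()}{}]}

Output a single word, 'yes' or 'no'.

Answer: no

Derivation:
pos 0: push '{'; stack = {
pos 1: '}' matches '{'; pop; stack = (empty)
pos 2: push '['; stack = [
pos 3: ']' matches '['; pop; stack = (empty)
pos 4: push '('; stack = (
pos 5: ')' matches '('; pop; stack = (empty)
pos 6: push '{'; stack = {
pos 7: push '{'; stack = {{
pos 8: push '['; stack = {{[
pos 9: ']' matches '['; pop; stack = {{
pos 10: '}' matches '{'; pop; stack = {
pos 11: push '('; stack = {(
pos 12: ')' matches '('; pop; stack = {
pos 13: push '{'; stack = {{
pos 14: '}' matches '{'; pop; stack = {
pos 15: '}' matches '{'; pop; stack = (empty)
pos 16: push '{'; stack = {
pos 17: push '{'; stack = {{
pos 18: push '['; stack = {{[
pos 19: ']' matches '['; pop; stack = {{
pos 20: '}' matches '{'; pop; stack = {
pos 21: push '('; stack = {(
pos 22: ')' matches '('; pop; stack = {
pos 23: push '['; stack = {[
pos 24: push '('; stack = {[(
pos 25: ')' matches '('; pop; stack = {[
pos 26: saw closer '}' but top of stack is '[' (expected ']') → INVALID
Verdict: type mismatch at position 26: '}' closes '[' → no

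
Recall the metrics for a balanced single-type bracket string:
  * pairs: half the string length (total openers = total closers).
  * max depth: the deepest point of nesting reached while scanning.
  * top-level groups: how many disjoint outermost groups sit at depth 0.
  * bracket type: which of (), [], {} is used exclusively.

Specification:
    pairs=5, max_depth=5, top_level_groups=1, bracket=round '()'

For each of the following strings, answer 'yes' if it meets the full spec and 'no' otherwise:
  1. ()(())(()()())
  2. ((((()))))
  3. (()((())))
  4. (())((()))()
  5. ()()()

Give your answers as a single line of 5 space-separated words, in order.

Answer: no yes no no no

Derivation:
String 1 '()(())(()()())': depth seq [1 0 1 2 1 0 1 2 1 2 1 2 1 0]
  -> pairs=7 depth=2 groups=3 -> no
String 2 '((((()))))': depth seq [1 2 3 4 5 4 3 2 1 0]
  -> pairs=5 depth=5 groups=1 -> yes
String 3 '(()((())))': depth seq [1 2 1 2 3 4 3 2 1 0]
  -> pairs=5 depth=4 groups=1 -> no
String 4 '(())((()))()': depth seq [1 2 1 0 1 2 3 2 1 0 1 0]
  -> pairs=6 depth=3 groups=3 -> no
String 5 '()()()': depth seq [1 0 1 0 1 0]
  -> pairs=3 depth=1 groups=3 -> no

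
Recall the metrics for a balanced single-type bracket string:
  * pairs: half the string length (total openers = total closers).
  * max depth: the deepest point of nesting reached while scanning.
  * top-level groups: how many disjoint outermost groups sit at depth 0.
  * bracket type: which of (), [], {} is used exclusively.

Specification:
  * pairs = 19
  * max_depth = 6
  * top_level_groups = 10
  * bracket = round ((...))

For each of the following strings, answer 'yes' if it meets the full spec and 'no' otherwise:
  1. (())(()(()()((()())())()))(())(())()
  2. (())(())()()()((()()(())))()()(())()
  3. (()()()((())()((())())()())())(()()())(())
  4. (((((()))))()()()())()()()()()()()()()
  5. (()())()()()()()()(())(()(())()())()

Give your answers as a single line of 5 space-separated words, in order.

Answer: no no no yes no

Derivation:
String 1 '(())(()(()()((()())())()))(())(())()': depth seq [1 2 1 0 1 2 1 2 3 2 3 2 3 4 5 4 5 4 3 4 3 2 3 2 1 0 1 2 1 0 1 2 1 0 1 0]
  -> pairs=18 depth=5 groups=5 -> no
String 2 '(())(())()()()((()()(())))()()(())()': depth seq [1 2 1 0 1 2 1 0 1 0 1 0 1 0 1 2 3 2 3 2 3 4 3 2 1 0 1 0 1 0 1 2 1 0 1 0]
  -> pairs=18 depth=4 groups=10 -> no
String 3 '(()()()((())()((())())()())())(()()())(())': depth seq [1 2 1 2 1 2 1 2 3 4 3 2 3 2 3 4 5 4 3 4 3 2 3 2 3 2 1 2 1 0 1 2 1 2 1 2 1 0 1 2 1 0]
  -> pairs=21 depth=5 groups=3 -> no
String 4 '(((((()))))()()()())()()()()()()()()()': depth seq [1 2 3 4 5 6 5 4 3 2 1 2 1 2 1 2 1 2 1 0 1 0 1 0 1 0 1 0 1 0 1 0 1 0 1 0 1 0]
  -> pairs=19 depth=6 groups=10 -> yes
String 5 '(()())()()()()()()(())(()(())()())()': depth seq [1 2 1 2 1 0 1 0 1 0 1 0 1 0 1 0 1 0 1 2 1 0 1 2 1 2 3 2 1 2 1 2 1 0 1 0]
  -> pairs=18 depth=3 groups=10 -> no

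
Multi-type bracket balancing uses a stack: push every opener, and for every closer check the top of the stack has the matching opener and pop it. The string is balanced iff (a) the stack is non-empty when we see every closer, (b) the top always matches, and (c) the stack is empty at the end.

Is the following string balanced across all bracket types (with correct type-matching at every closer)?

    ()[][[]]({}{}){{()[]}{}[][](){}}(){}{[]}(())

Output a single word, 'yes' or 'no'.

pos 0: push '('; stack = (
pos 1: ')' matches '('; pop; stack = (empty)
pos 2: push '['; stack = [
pos 3: ']' matches '['; pop; stack = (empty)
pos 4: push '['; stack = [
pos 5: push '['; stack = [[
pos 6: ']' matches '['; pop; stack = [
pos 7: ']' matches '['; pop; stack = (empty)
pos 8: push '('; stack = (
pos 9: push '{'; stack = ({
pos 10: '}' matches '{'; pop; stack = (
pos 11: push '{'; stack = ({
pos 12: '}' matches '{'; pop; stack = (
pos 13: ')' matches '('; pop; stack = (empty)
pos 14: push '{'; stack = {
pos 15: push '{'; stack = {{
pos 16: push '('; stack = {{(
pos 17: ')' matches '('; pop; stack = {{
pos 18: push '['; stack = {{[
pos 19: ']' matches '['; pop; stack = {{
pos 20: '}' matches '{'; pop; stack = {
pos 21: push '{'; stack = {{
pos 22: '}' matches '{'; pop; stack = {
pos 23: push '['; stack = {[
pos 24: ']' matches '['; pop; stack = {
pos 25: push '['; stack = {[
pos 26: ']' matches '['; pop; stack = {
pos 27: push '('; stack = {(
pos 28: ')' matches '('; pop; stack = {
pos 29: push '{'; stack = {{
pos 30: '}' matches '{'; pop; stack = {
pos 31: '}' matches '{'; pop; stack = (empty)
pos 32: push '('; stack = (
pos 33: ')' matches '('; pop; stack = (empty)
pos 34: push '{'; stack = {
pos 35: '}' matches '{'; pop; stack = (empty)
pos 36: push '{'; stack = {
pos 37: push '['; stack = {[
pos 38: ']' matches '['; pop; stack = {
pos 39: '}' matches '{'; pop; stack = (empty)
pos 40: push '('; stack = (
pos 41: push '('; stack = ((
pos 42: ')' matches '('; pop; stack = (
pos 43: ')' matches '('; pop; stack = (empty)
end: stack empty → VALID
Verdict: properly nested → yes

Answer: yes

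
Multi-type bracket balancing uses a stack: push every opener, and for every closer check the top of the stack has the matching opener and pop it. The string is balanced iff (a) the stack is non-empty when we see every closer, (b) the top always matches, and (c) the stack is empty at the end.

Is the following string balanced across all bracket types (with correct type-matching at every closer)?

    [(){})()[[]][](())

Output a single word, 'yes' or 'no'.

pos 0: push '['; stack = [
pos 1: push '('; stack = [(
pos 2: ')' matches '('; pop; stack = [
pos 3: push '{'; stack = [{
pos 4: '}' matches '{'; pop; stack = [
pos 5: saw closer ')' but top of stack is '[' (expected ']') → INVALID
Verdict: type mismatch at position 5: ')' closes '[' → no

Answer: no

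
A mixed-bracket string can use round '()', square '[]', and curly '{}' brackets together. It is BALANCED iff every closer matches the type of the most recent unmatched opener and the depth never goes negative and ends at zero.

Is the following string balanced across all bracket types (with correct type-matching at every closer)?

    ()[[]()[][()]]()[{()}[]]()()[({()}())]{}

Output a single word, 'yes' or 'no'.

pos 0: push '('; stack = (
pos 1: ')' matches '('; pop; stack = (empty)
pos 2: push '['; stack = [
pos 3: push '['; stack = [[
pos 4: ']' matches '['; pop; stack = [
pos 5: push '('; stack = [(
pos 6: ')' matches '('; pop; stack = [
pos 7: push '['; stack = [[
pos 8: ']' matches '['; pop; stack = [
pos 9: push '['; stack = [[
pos 10: push '('; stack = [[(
pos 11: ')' matches '('; pop; stack = [[
pos 12: ']' matches '['; pop; stack = [
pos 13: ']' matches '['; pop; stack = (empty)
pos 14: push '('; stack = (
pos 15: ')' matches '('; pop; stack = (empty)
pos 16: push '['; stack = [
pos 17: push '{'; stack = [{
pos 18: push '('; stack = [{(
pos 19: ')' matches '('; pop; stack = [{
pos 20: '}' matches '{'; pop; stack = [
pos 21: push '['; stack = [[
pos 22: ']' matches '['; pop; stack = [
pos 23: ']' matches '['; pop; stack = (empty)
pos 24: push '('; stack = (
pos 25: ')' matches '('; pop; stack = (empty)
pos 26: push '('; stack = (
pos 27: ')' matches '('; pop; stack = (empty)
pos 28: push '['; stack = [
pos 29: push '('; stack = [(
pos 30: push '{'; stack = [({
pos 31: push '('; stack = [({(
pos 32: ')' matches '('; pop; stack = [({
pos 33: '}' matches '{'; pop; stack = [(
pos 34: push '('; stack = [((
pos 35: ')' matches '('; pop; stack = [(
pos 36: ')' matches '('; pop; stack = [
pos 37: ']' matches '['; pop; stack = (empty)
pos 38: push '{'; stack = {
pos 39: '}' matches '{'; pop; stack = (empty)
end: stack empty → VALID
Verdict: properly nested → yes

Answer: yes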